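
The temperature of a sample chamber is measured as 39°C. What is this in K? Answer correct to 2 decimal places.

312.15 K

In kelvin: 39.0000 + 273.15 = 312.15 K.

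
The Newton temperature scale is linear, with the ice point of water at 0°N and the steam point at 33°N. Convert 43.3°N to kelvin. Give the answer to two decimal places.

404.36 K

Linear interpolation between the fixed points: C = (43.3 - 0) × 100 / (33 - 0) = 131.2121°C.
Then 131.2121 + 273.15 = 404.36 K.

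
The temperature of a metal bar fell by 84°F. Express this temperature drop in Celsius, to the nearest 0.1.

46.7°C

An interval of 1°F corresponds to 5/9°C.
84 × 5/9 = 46.7.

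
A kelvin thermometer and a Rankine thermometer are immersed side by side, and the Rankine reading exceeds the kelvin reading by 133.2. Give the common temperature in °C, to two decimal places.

Let x be the kelvin reading; then the Rankine reading is 1.8·x.
(1.8·x) - x = 133.2  ⇒  (0.8)·x = 133.2  ⇒  x = 166.5000 K.
In Celsius: 166.5 - 273.15 = -106.65°C.

-106.65°C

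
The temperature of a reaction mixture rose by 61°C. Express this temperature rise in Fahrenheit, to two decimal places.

109.80°F

An interval of 1°C corresponds to 1.8°F.
61 × 1.8 = 109.80.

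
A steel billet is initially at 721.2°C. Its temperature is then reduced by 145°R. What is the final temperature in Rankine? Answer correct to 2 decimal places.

The 145°R change is an interval, so only the factor 5/9 applies: -145 × 5/9 = -80.5556°C.
Final Celsius temperature: 721.2000 - 80.5556 = 640.6444°C.
In Rankine: 640.6444 × 1.8 + 491.67 = 1644.83°R.

1644.83°R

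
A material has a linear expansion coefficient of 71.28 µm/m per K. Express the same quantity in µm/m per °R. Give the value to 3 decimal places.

The quantity depends on a temperature interval, so only the ratio of degree sizes applies; the offset between the scales is irrelevant.
A change of 1°R is a change of 5/9 K, so per °R the value is 71.28 × 5/9 = 39.600.

39.600 µm/m per °R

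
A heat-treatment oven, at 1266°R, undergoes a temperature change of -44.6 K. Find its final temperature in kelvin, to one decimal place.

658.7 K

Initial temperature in Celsius: (1266 - 491.67) × 5/9 = 430.1833°C.
The 44.6 K change is an interval; Kelvin and Celsius degrees are the same size, so ΔC = -44.6°C.
Final Celsius temperature: 430.1833 - 44.6000 = 385.5833°C.
In kelvin: 385.5833 + 273.15 = 658.7 K.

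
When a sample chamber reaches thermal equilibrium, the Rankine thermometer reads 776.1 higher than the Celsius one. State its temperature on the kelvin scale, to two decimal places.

628.69 K

Let x be the Celsius reading; then the Rankine reading is 1.8·x + 491.67.
(1.8·x + 491.67) - x = 776.1  ⇒  (0.8)·x = 284.43  ⇒  x = 355.5375°C.
In kelvin: 355.5375 + 273.15 = 628.69 K.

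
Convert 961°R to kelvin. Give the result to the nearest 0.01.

533.89 K

In Celsius: (961 - 491.67) × 5/9 = 260.7389°C.
In kelvin: 260.7389 + 273.15 = 533.89 K.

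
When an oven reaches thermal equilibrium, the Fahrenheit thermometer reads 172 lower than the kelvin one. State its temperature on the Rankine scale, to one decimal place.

647.3°R

Let x be the kelvin reading; then the Fahrenheit reading is 1.8·x - 459.67.
(1.8·x - 459.67) - x = -172  ⇒  (0.8)·x = 287.67  ⇒  x = 359.5875 K.
In Celsius: 359.5875 - 273.15 = 86.4375°C.
In Rankine: 86.4375 × 1.8 + 491.67 = 647.3°R.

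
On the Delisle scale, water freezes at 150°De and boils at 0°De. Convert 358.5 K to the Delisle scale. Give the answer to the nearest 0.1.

22.0°De

First in Celsius: 358.5 - 273.15 = 85.3500°C.
Linearly onto the Delisle scale: 150 + (85.3500 / 100) × (0 - 150) = 22.0°De.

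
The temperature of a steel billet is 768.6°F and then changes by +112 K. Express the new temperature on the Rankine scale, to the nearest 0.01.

Initial temperature in Celsius: (768.6 - 32) × 5/9 = 409.2222°C.
The 112 K change is an interval; Kelvin and Celsius degrees are the same size, so ΔC = +112°C.
Final Celsius temperature: 409.2222 + 112.0000 = 521.2222°C.
In Rankine: 521.2222 × 1.8 + 491.67 = 1429.87°R.

1429.87°R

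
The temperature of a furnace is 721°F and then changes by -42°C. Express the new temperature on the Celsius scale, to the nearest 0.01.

Initial temperature in Celsius: (721 - 32) × 5/9 = 382.7778°C.
Final Celsius temperature: 382.7778 - 42.0000 = 340.7778°C.

340.78°C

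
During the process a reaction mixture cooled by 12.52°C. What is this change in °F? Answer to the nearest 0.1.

For a temperature interval the offset drops out; only the factor 1.8 applies.
12.52 × 1.8 = 22.5.

22.5°F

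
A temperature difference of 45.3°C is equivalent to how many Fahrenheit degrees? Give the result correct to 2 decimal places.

81.54°F

For a temperature interval the offset drops out; only the factor 1.8 applies.
45.3 × 1.8 = 81.54.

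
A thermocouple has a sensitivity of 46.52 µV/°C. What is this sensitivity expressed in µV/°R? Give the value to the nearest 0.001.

25.844 µV/°R

Since only a temperature interval is involved, the additive offset between the scales drops out.
A change of 1°R is a change of 5/9°C, so per °R the value is 46.52 × 5/9 = 25.844.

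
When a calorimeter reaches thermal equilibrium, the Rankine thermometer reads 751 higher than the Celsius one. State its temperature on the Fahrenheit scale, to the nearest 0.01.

615.49°F

Let x be the Celsius reading; then the Rankine reading is 1.8·x + 491.67.
(1.8·x + 491.67) - x = 751  ⇒  (0.8)·x = 259.33  ⇒  x = 324.1625°C.
In Fahrenheit: 324.1625 × 1.8 + 32 = 615.49°F.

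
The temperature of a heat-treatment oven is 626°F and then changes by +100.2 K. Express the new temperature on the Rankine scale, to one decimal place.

1266.0°R

Initial temperature in Celsius: (626 - 32) × 5/9 = 330.0000°C.
The 100.2 K change is an interval; Kelvin and Celsius degrees are the same size, so ΔC = +100.2°C.
Final Celsius temperature: 330.0000 + 100.2000 = 430.2000°C.
In Rankine: 430.2000 × 1.8 + 491.67 = 1266.0°R.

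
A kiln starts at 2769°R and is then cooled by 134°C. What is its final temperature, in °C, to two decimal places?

1131.18°C

Initial temperature in Celsius: (2769 - 491.67) × 5/9 = 1265.1833°C.
Final Celsius temperature: 1265.1833 - 134.0000 = 1131.1833°C.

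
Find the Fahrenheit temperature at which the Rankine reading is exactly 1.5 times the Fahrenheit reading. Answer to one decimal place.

919.3°F

Let F be the Fahrenheit reading. The Rankine reading is R = 1·F + 459.67.
Require R = 1.5·F: 1·F + 459.67 = 1.5·F.
(-0.5)·F = -459.67  ⇒  F = 919.3.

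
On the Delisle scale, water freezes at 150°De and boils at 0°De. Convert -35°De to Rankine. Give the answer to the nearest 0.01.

Linear interpolation between the fixed points: C = (-35 - 150) × 100 / (0 - 150) = 123.3333°C.
Then 123.3333 × 1.8 + 491.67 = 713.67°R.

713.67°R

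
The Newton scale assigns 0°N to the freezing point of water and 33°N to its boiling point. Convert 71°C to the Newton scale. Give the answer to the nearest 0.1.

Linearly onto the Newton scale: 0 + (71.0000 / 100) × (33 - 0) = 23.4°N.

23.4°N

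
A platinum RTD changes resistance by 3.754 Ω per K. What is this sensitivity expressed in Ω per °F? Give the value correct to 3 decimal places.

Since only a temperature interval is involved, the additive offset between the scales drops out.
A change of 1°F is a change of 5/9 K, so per °F the value is 3.754 × 5/9 = 2.086.

2.086 Ω per °F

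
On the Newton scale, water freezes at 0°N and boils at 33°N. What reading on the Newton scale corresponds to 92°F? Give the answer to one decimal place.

11.0°N

First in Celsius: (92 - 32) × 5/9 = 33.3333°C.
Linearly onto the Newton scale: 0 + (33.3333 / 100) × (33 - 0) = 11.0°N.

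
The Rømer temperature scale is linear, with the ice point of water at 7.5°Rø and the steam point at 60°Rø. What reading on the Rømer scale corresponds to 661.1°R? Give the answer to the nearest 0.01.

56.92°Rø

First in Celsius: (661.1 - 491.67) × 5/9 = 94.1278°C.
Linearly onto the Rømer scale: 7.5 + (94.1278 / 100) × (60 - 7.5) = 56.92°Rø.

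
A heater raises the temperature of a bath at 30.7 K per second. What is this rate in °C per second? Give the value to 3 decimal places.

30.700 °C/second

Since only a temperature interval is involved, the additive offset between the scales drops out.
A change of 1 K is a change of 1°C, so 30.7 × 1 = 30.700.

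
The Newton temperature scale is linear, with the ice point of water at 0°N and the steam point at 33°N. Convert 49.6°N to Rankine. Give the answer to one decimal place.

Linear interpolation between the fixed points: C = (49.6 - 0) × 100 / (33 - 0) = 150.3030°C.
Then 150.3030 × 1.8 + 491.67 = 762.2°R.

762.2°R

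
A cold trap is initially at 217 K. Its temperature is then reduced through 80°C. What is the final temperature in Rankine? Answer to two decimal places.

Initial temperature in Celsius: 217 - 273.15 = -56.1500°C.
Final Celsius temperature: -56.1500 - 80.0000 = -136.1500°C.
In Rankine: -136.1500 × 1.8 + 491.67 = 246.60°R.

246.60°R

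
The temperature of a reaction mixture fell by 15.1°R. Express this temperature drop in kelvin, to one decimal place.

For a temperature interval the offset drops out; only the factor 5/9 applies.
15.1 × 5/9 = 8.4.

8.4 K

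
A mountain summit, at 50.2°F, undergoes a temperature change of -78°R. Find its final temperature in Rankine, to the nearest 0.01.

431.87°R

Initial temperature in Celsius: (50.2 - 32) × 5/9 = 10.1111°C.
The 78°R change is an interval, so only the factor 5/9 applies: -78 × 5/9 = -43.3333°C.
Final Celsius temperature: 10.1111 - 43.3333 = -33.2222°C.
In Rankine: -33.2222 × 1.8 + 491.67 = 431.87°R.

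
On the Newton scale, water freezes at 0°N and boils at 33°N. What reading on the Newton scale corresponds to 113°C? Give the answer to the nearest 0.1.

37.3°N

Linearly onto the Newton scale: 0 + (113.0000 / 100) × (33 - 0) = 37.3°N.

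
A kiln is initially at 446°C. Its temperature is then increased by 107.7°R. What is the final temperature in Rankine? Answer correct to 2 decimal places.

1402.17°R

The 107.7°R change is an interval, so only the factor 5/9 applies: +107.7 × 5/9 = +59.8333°C.
Final Celsius temperature: 446.0000 + 59.8333 = 505.8333°C.
In Rankine: 505.8333 × 1.8 + 491.67 = 1402.17°R.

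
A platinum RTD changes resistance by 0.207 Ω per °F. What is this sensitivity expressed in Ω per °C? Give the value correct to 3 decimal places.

Since only a temperature interval is involved, the additive offset between the scales drops out.
A change of 1°C is a change of 1.8°F, so per °C the value is 0.207 × 1.8 = 0.373.

0.373 Ω per °C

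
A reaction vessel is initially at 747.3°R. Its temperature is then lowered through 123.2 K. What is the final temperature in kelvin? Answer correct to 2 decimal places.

291.97 K

Initial temperature in Celsius: (747.3 - 491.67) × 5/9 = 142.0167°C.
The 123.2 K change is an interval; Kelvin and Celsius degrees are the same size, so ΔC = -123.2°C.
Final Celsius temperature: 142.0167 - 123.2000 = 18.8167°C.
In kelvin: 18.8167 + 273.15 = 291.97 K.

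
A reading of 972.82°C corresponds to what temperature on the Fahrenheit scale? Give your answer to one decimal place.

1783.1°F

In Fahrenheit: 972.8200 × 1.8 + 32 = 1783.1°F.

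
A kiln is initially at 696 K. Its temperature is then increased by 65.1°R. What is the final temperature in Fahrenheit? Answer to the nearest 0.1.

Initial temperature in Celsius: 696 - 273.15 = 422.8500°C.
The 65.1°R change is an interval, so only the factor 5/9 applies: +65.1 × 5/9 = +36.1667°C.
Final Celsius temperature: 422.8500 + 36.1667 = 459.0167°C.
In Fahrenheit: 459.0167 × 1.8 + 32 = 858.2°F.

858.2°F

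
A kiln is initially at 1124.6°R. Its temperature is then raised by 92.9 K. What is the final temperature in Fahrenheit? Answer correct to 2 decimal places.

832.15°F

Initial temperature in Celsius: (1124.6 - 491.67) × 5/9 = 351.6278°C.
The 92.9 K change is an interval; Kelvin and Celsius degrees are the same size, so ΔC = +92.9°C.
Final Celsius temperature: 351.6278 + 92.9000 = 444.5278°C.
In Fahrenheit: 444.5278 × 1.8 + 32 = 832.15°F.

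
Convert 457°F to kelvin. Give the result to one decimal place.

509.3 K

In Celsius: (457 - 32) × 5/9 = 236.1111°C.
In kelvin: 236.1111 + 273.15 = 509.3 K.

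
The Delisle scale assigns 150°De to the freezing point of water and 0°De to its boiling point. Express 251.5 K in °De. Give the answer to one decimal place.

182.5°De

First in Celsius: 251.5 - 273.15 = -21.6500°C.
Linearly onto the Delisle scale: 150 + (-21.6500 / 100) × (0 - 150) = 182.5°De.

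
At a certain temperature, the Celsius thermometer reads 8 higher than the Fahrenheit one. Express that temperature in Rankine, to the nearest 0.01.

Let x be the Fahrenheit reading; then the Celsius reading is 5/9·x - 17.7778.
(5/9·x - 17.7778) - x = 8  ⇒  (-4/9)·x = 25.7778  ⇒  x = -58.0000°F.
In Celsius: (-58 - 32) × 5/9 = -50.0000°C.
In Rankine: -50.0000 × 1.8 + 491.67 = 401.67°R.

401.67°R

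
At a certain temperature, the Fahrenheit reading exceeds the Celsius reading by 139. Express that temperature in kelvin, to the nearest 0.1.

406.9 K

Let x be the Celsius reading; then the Fahrenheit reading is 1.8·x + 32.
(1.8·x + 32) - x = 139  ⇒  (0.8)·x = 107  ⇒  x = 133.7500°C.
In kelvin: 133.7500 + 273.15 = 406.9 K.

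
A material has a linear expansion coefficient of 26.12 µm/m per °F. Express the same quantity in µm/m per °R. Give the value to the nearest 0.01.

Since only a temperature interval is involved, the additive offset between the scales drops out.
A change of 1°R is a change of 1°F, so per °R the value is 26.12 × 1 = 26.12.

26.12 µm/m per °R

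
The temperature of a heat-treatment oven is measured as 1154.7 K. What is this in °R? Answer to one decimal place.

2078.5°R

In Celsius: 1154.7 - 273.15 = 881.5500°C.
In Rankine: 881.5500 × 1.8 + 491.67 = 2078.5°R.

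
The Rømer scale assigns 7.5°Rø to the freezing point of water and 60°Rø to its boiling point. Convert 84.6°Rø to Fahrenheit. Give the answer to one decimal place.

296.3°F

Linear interpolation between the fixed points: C = (84.6 - 7.5) × 100 / (60 - 7.5) = 146.8571°C.
Then 146.8571 × 1.8 + 32 = 296.3°F.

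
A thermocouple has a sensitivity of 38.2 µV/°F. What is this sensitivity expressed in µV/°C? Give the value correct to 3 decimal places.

68.760 µV/°C

Since only a temperature interval is involved, the additive offset between the scales drops out.
A change of 1°C is a change of 1.8°F, so per °C the value is 38.2 × 1.8 = 68.760.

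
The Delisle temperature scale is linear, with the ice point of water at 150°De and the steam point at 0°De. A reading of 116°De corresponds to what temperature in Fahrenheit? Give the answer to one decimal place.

Linear interpolation between the fixed points: C = (116 - 150) × 100 / (0 - 150) = 22.6667°C.
Then 22.6667 × 1.8 + 32 = 72.8°F.

72.8°F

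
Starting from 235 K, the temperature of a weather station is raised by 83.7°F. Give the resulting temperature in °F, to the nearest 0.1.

Initial temperature in Celsius: 235 - 273.15 = -38.1500°C.
The 83.7°F change is an interval, so only the factor 5/9 applies: +83.7 × 5/9 = +46.5000°C.
Final Celsius temperature: -38.1500 + 46.5000 = 8.3500°C.
In Fahrenheit: 8.3500 × 1.8 + 32 = 47.0°F.

47.0°F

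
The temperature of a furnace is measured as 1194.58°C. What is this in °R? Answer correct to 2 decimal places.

In Rankine: 1194.5800 × 1.8 + 491.67 = 2641.91°R.

2641.91°R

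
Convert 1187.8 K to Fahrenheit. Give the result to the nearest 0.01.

In Celsius: 1187.8 - 273.15 = 914.6500°C.
In Fahrenheit: 914.6500 × 1.8 + 32 = 1678.37°F.

1678.37°F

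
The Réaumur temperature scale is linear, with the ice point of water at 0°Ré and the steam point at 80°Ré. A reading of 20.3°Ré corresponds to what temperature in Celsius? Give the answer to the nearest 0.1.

Linear interpolation between the fixed points: C = (20.3 - 0) × 100 / (80 - 0) = 25.3750°C.

25.4°C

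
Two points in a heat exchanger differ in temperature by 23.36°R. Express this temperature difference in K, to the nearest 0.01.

For a temperature interval the offset drops out; only the factor 5/9 applies.
23.36 × 5/9 = 12.98.

12.98 K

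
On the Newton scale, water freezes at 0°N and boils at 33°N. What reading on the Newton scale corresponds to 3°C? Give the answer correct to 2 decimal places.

Linearly onto the Newton scale: 0 + (3.0000 / 100) × (33 - 0) = 0.99°N.

0.99°N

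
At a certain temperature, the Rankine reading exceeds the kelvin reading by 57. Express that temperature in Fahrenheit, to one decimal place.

-331.4°F

Let x be the Rankine reading; then the kelvin reading is 5/9·x.
(5/9·x) - x = -57  ⇒  (-4/9)·x = -57  ⇒  x = 128.2500°R.
In Celsius: (128.25 - 491.67) × 5/9 = -201.9000°C.
In Fahrenheit: -201.9000 × 1.8 + 32 = -331.4°F.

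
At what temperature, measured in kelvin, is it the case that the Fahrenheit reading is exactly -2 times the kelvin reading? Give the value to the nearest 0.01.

120.97 K

Let K be the kelvin reading. The Fahrenheit reading is F = 1.8·K - 459.67.
Require F = -2·K: 1.8·K - 459.67 = -2·K.
(3.8)·K = 459.67  ⇒  K = 120.97.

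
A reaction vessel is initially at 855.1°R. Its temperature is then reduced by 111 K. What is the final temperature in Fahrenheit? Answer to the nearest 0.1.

Initial temperature in Celsius: (855.1 - 491.67) × 5/9 = 201.9056°C.
The 111 K change is an interval; Kelvin and Celsius degrees are the same size, so ΔC = -111°C.
Final Celsius temperature: 201.9056 - 111.0000 = 90.9056°C.
In Fahrenheit: 90.9056 × 1.8 + 32 = 195.6°F.

195.6°F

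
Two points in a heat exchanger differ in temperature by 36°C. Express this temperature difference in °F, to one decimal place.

64.8°F

For a temperature interval the offset drops out; only the factor 1.8 applies.
36 × 1.8 = 64.8.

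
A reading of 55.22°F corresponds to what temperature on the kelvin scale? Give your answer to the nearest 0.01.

286.05 K

In Celsius: (55.22 - 32) × 5/9 = 12.9000°C.
In kelvin: 12.9000 + 273.15 = 286.05 K.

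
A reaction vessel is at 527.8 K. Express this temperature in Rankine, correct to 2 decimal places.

In Celsius: 527.8 - 273.15 = 254.6500°C.
In Rankine: 254.6500 × 1.8 + 491.67 = 950.04°R.

950.04°R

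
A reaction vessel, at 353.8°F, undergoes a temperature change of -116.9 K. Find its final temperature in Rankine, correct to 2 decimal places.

Initial temperature in Celsius: (353.8 - 32) × 5/9 = 178.7778°C.
The 116.9 K change is an interval; Kelvin and Celsius degrees are the same size, so ΔC = -116.9°C.
Final Celsius temperature: 178.7778 - 116.9000 = 61.8778°C.
In Rankine: 61.8778 × 1.8 + 491.67 = 603.05°R.

603.05°R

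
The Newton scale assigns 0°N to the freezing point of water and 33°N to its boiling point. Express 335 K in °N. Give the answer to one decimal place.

20.4°N

First in Celsius: 335 - 273.15 = 61.8500°C.
Linearly onto the Newton scale: 0 + (61.8500 / 100) × (33 - 0) = 20.4°N.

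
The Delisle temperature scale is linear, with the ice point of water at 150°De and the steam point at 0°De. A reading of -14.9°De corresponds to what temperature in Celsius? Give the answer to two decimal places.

109.93°C

Linear interpolation between the fixed points: C = (-14.9 - 150) × 100 / (0 - 150) = 109.9333°C.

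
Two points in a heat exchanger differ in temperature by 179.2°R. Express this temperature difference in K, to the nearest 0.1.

99.6 K

Only the scale ratio 5/9 matters for a change in temperature.
179.2 × 5/9 = 99.6.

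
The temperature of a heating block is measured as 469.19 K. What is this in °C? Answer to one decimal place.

In Celsius: 469.19 - 273.15 = 196.0400°C.

196.0°C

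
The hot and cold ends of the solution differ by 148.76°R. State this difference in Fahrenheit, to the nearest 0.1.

148.8°F

Rankine and Fahrenheit degrees are the same size, so the interval is unchanged: 148.8.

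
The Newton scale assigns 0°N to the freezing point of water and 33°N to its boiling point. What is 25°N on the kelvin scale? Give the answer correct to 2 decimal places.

Linear interpolation between the fixed points: C = (25 - 0) × 100 / (33 - 0) = 75.7576°C.
Then 75.7576 + 273.15 = 348.91 K.

348.91 K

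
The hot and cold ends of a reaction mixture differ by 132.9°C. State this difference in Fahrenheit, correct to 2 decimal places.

239.22°F

For a temperature interval the offset drops out; only the factor 1.8 applies.
132.9 × 1.8 = 239.22.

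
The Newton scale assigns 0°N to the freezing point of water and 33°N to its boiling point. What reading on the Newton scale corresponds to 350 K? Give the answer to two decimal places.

25.36°N

First in Celsius: 350 - 273.15 = 76.8500°C.
Linearly onto the Newton scale: 0 + (76.8500 / 100) × (33 - 0) = 25.36°N.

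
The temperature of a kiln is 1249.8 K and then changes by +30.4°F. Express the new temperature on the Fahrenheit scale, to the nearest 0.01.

Initial temperature in Celsius: 1249.8 - 273.15 = 976.6500°C.
The 30.4°F change is an interval, so only the factor 5/9 applies: +30.4 × 5/9 = +16.8889°C.
Final Celsius temperature: 976.6500 + 16.8889 = 993.5389°C.
In Fahrenheit: 993.5389 × 1.8 + 32 = 1820.37°F.

1820.37°F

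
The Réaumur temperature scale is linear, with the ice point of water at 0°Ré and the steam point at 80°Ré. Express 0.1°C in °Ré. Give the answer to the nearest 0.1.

Linearly onto the Réaumur scale: 0 + (0.1000 / 100) × (80 - 0) = 0.1°Ré.

0.1°Ré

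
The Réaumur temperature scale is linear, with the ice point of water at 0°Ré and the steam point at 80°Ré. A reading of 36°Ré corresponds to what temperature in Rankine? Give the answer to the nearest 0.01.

Linear interpolation between the fixed points: C = (36 - 0) × 100 / (80 - 0) = 45.0000°C.
Then 45.0000 × 1.8 + 491.67 = 572.67°R.

572.67°R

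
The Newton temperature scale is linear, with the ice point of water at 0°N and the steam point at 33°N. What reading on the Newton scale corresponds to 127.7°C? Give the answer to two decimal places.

Linearly onto the Newton scale: 0 + (127.7000 / 100) × (33 - 0) = 42.14°N.

42.14°N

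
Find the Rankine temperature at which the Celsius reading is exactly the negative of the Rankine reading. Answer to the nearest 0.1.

175.6°R

Let R be the Rankine reading. The Celsius reading is C = 5/9·R - 273.15.
Require C = -1·R: 5/9·R - 273.15 = -1·R.
(14/9)·R = 273.15  ⇒  R = 175.6.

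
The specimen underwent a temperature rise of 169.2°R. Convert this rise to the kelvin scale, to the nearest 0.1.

An interval of 1°R corresponds to 5/9 K.
169.2 × 5/9 = 94.0.

94.0 K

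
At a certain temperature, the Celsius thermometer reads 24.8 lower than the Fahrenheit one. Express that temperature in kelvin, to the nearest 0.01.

264.15 K

Let x be the Fahrenheit reading; then the Celsius reading is 5/9·x - 17.7778.
(5/9·x - 17.7778) - x = -24.8  ⇒  (-4/9)·x = -7.02222  ⇒  x = 15.8000°F.
In Celsius: (15.8 - 32) × 5/9 = -9.0000°C.
In kelvin: -9.0000 + 273.15 = 264.15 K.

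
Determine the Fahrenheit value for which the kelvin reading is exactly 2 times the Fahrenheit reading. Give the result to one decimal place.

176.8°F

Let F be the Fahrenheit reading. The kelvin reading is K = 5/9·F + 255.372.
Require K = 2·F: 5/9·F + 255.372 = 2·F.
(-13/9)·F = -255.372  ⇒  F = 176.8.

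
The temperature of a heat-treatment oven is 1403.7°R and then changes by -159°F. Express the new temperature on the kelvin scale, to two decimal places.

Initial temperature in Celsius: (1403.7 - 491.67) × 5/9 = 506.6833°C.
The 159°F change is an interval, so only the factor 5/9 applies: -159 × 5/9 = -88.3333°C.
Final Celsius temperature: 506.6833 - 88.3333 = 418.3500°C.
In kelvin: 418.3500 + 273.15 = 691.50 K.

691.50 K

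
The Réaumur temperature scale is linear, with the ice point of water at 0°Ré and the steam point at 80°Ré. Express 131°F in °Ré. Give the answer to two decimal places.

First in Celsius: (131 - 32) × 5/9 = 55.0000°C.
Linearly onto the Réaumur scale: 0 + (55.0000 / 100) × (80 - 0) = 44.00°Ré.

44.00°Ré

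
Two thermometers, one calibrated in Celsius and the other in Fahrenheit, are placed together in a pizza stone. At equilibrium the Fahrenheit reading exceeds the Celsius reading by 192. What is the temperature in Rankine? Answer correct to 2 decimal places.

Let x be the Celsius reading; then the Fahrenheit reading is 1.8·x + 32.
(1.8·x + 32) - x = 192  ⇒  (0.8)·x = 160  ⇒  x = 200.0000°C.
In Rankine: 200.0000 × 1.8 + 491.67 = 851.67°R.

851.67°R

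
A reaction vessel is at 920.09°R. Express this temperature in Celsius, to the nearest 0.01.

In Celsius: (920.09 - 491.67) × 5/9 = 238.0111°C.

238.01°C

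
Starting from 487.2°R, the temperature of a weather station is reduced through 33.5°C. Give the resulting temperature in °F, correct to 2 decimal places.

Initial temperature in Celsius: (487.2 - 491.67) × 5/9 = -2.4833°C.
Final Celsius temperature: -2.4833 - 33.5000 = -35.9833°C.
In Fahrenheit: -35.9833 × 1.8 + 32 = -32.77°F.

-32.77°F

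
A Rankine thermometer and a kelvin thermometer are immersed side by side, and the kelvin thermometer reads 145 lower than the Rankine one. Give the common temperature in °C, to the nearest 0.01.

-91.90°C

Let x be the Rankine reading; then the kelvin reading is 5/9·x.
(5/9·x) - x = -145  ⇒  (-4/9)·x = -145  ⇒  x = 326.2500°R.
In Celsius: (326.25 - 491.67) × 5/9 = -91.90°C.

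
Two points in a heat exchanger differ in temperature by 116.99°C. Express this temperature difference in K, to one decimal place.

Celsius and kelvin degrees are the same size, so the interval is unchanged: 117.0.

117.0 K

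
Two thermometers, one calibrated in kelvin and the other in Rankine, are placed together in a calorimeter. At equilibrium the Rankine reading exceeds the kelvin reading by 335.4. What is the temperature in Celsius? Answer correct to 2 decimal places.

146.10°C

Let x be the kelvin reading; then the Rankine reading is 1.8·x.
(1.8·x) - x = 335.4  ⇒  (0.8)·x = 335.4  ⇒  x = 419.2500 K.
In Celsius: 419.25 - 273.15 = 146.10°C.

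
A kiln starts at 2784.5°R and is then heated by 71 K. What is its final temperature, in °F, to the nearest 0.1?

Initial temperature in Celsius: (2784.5 - 491.67) × 5/9 = 1273.7944°C.
The 71 K change is an interval; Kelvin and Celsius degrees are the same size, so ΔC = +71°C.
Final Celsius temperature: 1273.7944 + 71.0000 = 1344.7944°C.
In Fahrenheit: 1344.7944 × 1.8 + 32 = 2452.6°F.

2452.6°F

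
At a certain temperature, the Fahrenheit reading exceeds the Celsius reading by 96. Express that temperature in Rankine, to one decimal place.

Let x be the Celsius reading; then the Fahrenheit reading is 1.8·x + 32.
(1.8·x + 32) - x = 96  ⇒  (0.8)·x = 64  ⇒  x = 80.0000°C.
In Rankine: 80.0000 × 1.8 + 491.67 = 635.7°R.

635.7°R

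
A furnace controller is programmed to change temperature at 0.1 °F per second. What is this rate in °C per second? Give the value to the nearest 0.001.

The quantity depends on a temperature interval, so only the ratio of degree sizes applies; the offset between the scales is irrelevant.
A change of 1°F is a change of 5/9°C, so 0.1 × 5/9 = 0.056.

0.056 °C/second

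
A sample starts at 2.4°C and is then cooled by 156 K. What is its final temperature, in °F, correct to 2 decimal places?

-244.48°F

The 156 K change is an interval; Kelvin and Celsius degrees are the same size, so ΔC = -156°C.
Final Celsius temperature: 2.4000 - 156.0000 = -153.6000°C.
In Fahrenheit: -153.6000 × 1.8 + 32 = -244.48°F.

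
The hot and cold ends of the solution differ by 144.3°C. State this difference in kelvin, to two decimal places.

144.30 K

Celsius and kelvin degrees are the same size, so the interval is unchanged: 144.30.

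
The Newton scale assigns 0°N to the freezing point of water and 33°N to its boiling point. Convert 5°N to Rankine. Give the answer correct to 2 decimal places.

Linear interpolation between the fixed points: C = (5 - 0) × 100 / (33 - 0) = 15.1515°C.
Then 15.1515 × 1.8 + 491.67 = 518.94°R.

518.94°R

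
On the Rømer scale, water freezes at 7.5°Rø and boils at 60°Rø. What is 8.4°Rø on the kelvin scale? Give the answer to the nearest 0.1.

Linear interpolation between the fixed points: C = (8.4 - 7.5) × 100 / (60 - 7.5) = 1.7143°C.
Then 1.7143 + 273.15 = 274.9 K.

274.9 K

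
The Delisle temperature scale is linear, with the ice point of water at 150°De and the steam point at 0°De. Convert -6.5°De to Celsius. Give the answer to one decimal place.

Linear interpolation between the fixed points: C = (-6.5 - 150) × 100 / (0 - 150) = 104.3333°C.

104.3°C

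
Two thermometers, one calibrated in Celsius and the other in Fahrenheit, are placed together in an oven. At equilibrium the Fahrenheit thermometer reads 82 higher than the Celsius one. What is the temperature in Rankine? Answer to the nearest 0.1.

Let x be the Celsius reading; then the Fahrenheit reading is 1.8·x + 32.
(1.8·x + 32) - x = 82  ⇒  (0.8)·x = 50  ⇒  x = 62.5000°C.
In Rankine: 62.5000 × 1.8 + 491.67 = 604.2°R.

604.2°R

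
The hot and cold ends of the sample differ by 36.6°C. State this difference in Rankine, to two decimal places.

65.88°R

An interval of 1°C corresponds to 1.8°R.
36.6 × 1.8 = 65.88.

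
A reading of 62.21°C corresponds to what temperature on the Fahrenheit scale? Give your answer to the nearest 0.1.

144.0°F

In Fahrenheit: 62.2100 × 1.8 + 32 = 144.0°F.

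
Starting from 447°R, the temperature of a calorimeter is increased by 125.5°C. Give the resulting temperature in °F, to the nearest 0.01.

213.23°F

Initial temperature in Celsius: (447 - 491.67) × 5/9 = -24.8167°C.
Final Celsius temperature: -24.8167 + 125.5000 = 100.6833°C.
In Fahrenheit: 100.6833 × 1.8 + 32 = 213.23°F.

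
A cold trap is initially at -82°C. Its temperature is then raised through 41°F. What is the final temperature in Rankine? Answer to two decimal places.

The 41°F change is an interval, so only the factor 5/9 applies: +41 × 5/9 = +22.7778°C.
Final Celsius temperature: -82.0000 + 22.7778 = -59.2222°C.
In Rankine: -59.2222 × 1.8 + 491.67 = 385.07°R.

385.07°R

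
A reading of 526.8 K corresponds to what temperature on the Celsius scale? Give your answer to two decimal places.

253.65°C

In Celsius: 526.8 - 273.15 = 253.6500°C.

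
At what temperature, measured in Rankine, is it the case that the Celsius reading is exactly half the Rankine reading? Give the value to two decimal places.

4916.70°R

Let R be the Rankine reading. The Celsius reading is C = 5/9·R - 273.15.
Require C = 0.5·R: 5/9·R - 273.15 = 0.5·R.
(1/18)·R = 273.15  ⇒  R = 4916.70.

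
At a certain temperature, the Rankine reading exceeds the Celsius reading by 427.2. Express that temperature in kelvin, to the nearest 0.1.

192.6 K

Let x be the Rankine reading; then the Celsius reading is 5/9·x - 273.15.
(5/9·x - 273.15) - x = -427.2  ⇒  (-4/9)·x = -154.05  ⇒  x = 346.6125°R.
In Celsius: (346.6125 - 491.67) × 5/9 = -80.5875°C.
In kelvin: -80.5875 + 273.15 = 192.6 K.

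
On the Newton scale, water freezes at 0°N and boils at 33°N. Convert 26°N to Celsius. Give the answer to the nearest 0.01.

78.79°C

Linear interpolation between the fixed points: C = (26 - 0) × 100 / (33 - 0) = 78.7879°C.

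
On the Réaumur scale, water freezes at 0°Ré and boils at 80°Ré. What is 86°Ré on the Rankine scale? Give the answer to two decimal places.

Linear interpolation between the fixed points: C = (86 - 0) × 100 / (80 - 0) = 107.5000°C.
Then 107.5000 × 1.8 + 491.67 = 685.17°R.

685.17°R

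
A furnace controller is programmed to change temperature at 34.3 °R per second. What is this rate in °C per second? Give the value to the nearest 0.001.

19.056 °C/second

Since only a temperature interval is involved, the additive offset between the scales drops out.
A change of 1°R is a change of 5/9°C, so 34.3 × 5/9 = 19.056.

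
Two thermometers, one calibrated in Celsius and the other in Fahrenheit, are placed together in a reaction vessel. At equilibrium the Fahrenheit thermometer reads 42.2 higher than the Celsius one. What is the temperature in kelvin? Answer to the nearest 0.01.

285.90 K

Let x be the Celsius reading; then the Fahrenheit reading is 1.8·x + 32.
(1.8·x + 32) - x = 42.2  ⇒  (0.8)·x = 10.2  ⇒  x = 12.7500°C.
In kelvin: 12.7500 + 273.15 = 285.90 K.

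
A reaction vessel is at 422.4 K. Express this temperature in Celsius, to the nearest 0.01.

149.25°C

In Celsius: 422.4 - 273.15 = 149.2500°C.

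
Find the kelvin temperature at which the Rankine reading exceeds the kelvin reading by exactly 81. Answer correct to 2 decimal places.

Let K be the kelvin reading. The Rankine reading is R = 1.8·K.
Require R - K = 81: (0.8)·K = 81.
K = (81) / (0.8) = 101.25.

101.25 K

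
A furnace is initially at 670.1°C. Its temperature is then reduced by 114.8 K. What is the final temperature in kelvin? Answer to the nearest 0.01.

The 114.8 K change is an interval; Kelvin and Celsius degrees are the same size, so ΔC = -114.8°C.
Final Celsius temperature: 670.1000 - 114.8000 = 555.3000°C.
In kelvin: 555.3000 + 273.15 = 828.45 K.

828.45 K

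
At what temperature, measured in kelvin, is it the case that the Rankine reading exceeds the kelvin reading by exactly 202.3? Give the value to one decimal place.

252.9 K

Let K be the kelvin reading. The Rankine reading is R = 1.8·K.
Require R - K = 202.3: (0.8)·K = 202.3.
K = (202.3) / (0.8) = 252.9.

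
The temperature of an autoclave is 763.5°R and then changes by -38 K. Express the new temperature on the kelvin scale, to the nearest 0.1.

386.2 K

Initial temperature in Celsius: (763.5 - 491.67) × 5/9 = 151.0167°C.
The 38 K change is an interval; Kelvin and Celsius degrees are the same size, so ΔC = -38°C.
Final Celsius temperature: 151.0167 - 38.0000 = 113.0167°C.
In kelvin: 113.0167 + 273.15 = 386.2 K.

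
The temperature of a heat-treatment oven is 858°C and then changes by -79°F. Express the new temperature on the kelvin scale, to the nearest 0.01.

The 79°F change is an interval, so only the factor 5/9 applies: -79 × 5/9 = -43.8889°C.
Final Celsius temperature: 858.0000 - 43.8889 = 814.1111°C.
In kelvin: 814.1111 + 273.15 = 1087.26 K.

1087.26 K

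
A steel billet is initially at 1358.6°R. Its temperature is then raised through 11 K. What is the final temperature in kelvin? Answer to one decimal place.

765.8 K

Initial temperature in Celsius: (1358.6 - 491.67) × 5/9 = 481.6278°C.
The 11 K change is an interval; Kelvin and Celsius degrees are the same size, so ΔC = +11°C.
Final Celsius temperature: 481.6278 + 11.0000 = 492.6278°C.
In kelvin: 492.6278 + 273.15 = 765.8 K.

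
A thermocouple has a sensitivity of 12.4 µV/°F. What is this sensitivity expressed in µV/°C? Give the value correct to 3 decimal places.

The quantity depends on a temperature interval, so only the ratio of degree sizes applies; the offset between the scales is irrelevant.
A change of 1°C is a change of 1.8°F, so per °C the value is 12.4 × 1.8 = 22.320.

22.320 µV/°C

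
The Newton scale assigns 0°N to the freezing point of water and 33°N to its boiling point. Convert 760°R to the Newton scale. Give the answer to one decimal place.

First in Celsius: (760 - 491.67) × 5/9 = 149.0722°C.
Linearly onto the Newton scale: 0 + (149.0722 / 100) × (33 - 0) = 49.2°N.

49.2°N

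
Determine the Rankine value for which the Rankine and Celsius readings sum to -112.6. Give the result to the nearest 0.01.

Let R be the Rankine reading. The Celsius reading is C = 5/9·R - 273.15.
Require R + C = -112.6: (14/9)·R - 273.15 = -112.6.
R = (-112.6 + 273.15) / (14/9) = 103.21.

103.21°R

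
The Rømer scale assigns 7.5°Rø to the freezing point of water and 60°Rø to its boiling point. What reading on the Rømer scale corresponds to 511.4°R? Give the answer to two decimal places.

First in Celsius: (511.4 - 491.67) × 5/9 = 10.9611°C.
Linearly onto the Rømer scale: 7.5 + (10.9611 / 100) × (60 - 7.5) = 13.25°Rø.

13.25°Rø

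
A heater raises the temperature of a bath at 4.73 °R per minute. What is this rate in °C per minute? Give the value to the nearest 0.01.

Since only a temperature interval is involved, the additive offset between the scales drops out.
A change of 1°R is a change of 5/9°C, so 4.73 × 5/9 = 2.63.

2.63 °C/minute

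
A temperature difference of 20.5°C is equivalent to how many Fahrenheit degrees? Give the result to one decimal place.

Only the scale ratio 1.8 matters for a change in temperature.
20.5 × 1.8 = 36.9.

36.9°F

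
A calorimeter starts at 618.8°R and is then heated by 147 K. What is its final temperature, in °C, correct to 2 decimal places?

217.63°C

Initial temperature in Celsius: (618.8 - 491.67) × 5/9 = 70.6278°C.
The 147 K change is an interval; Kelvin and Celsius degrees are the same size, so ΔC = +147°C.
Final Celsius temperature: 70.6278 + 147.0000 = 217.6278°C.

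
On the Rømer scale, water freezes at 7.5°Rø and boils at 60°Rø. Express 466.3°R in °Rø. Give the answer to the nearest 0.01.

0.10°Rø

First in Celsius: (466.3 - 491.67) × 5/9 = -14.0944°C.
Linearly onto the Rømer scale: 7.5 + (-14.0944 / 100) × (60 - 7.5) = 0.10°Rø.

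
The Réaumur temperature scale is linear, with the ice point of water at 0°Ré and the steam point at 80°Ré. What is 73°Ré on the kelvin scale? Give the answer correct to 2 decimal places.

Linear interpolation between the fixed points: C = (73 - 0) × 100 / (80 - 0) = 91.2500°C.
Then 91.2500 + 273.15 = 364.40 K.

364.40 K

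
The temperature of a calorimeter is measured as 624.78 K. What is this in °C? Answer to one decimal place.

In Celsius: 624.78 - 273.15 = 351.6300°C.

351.6°C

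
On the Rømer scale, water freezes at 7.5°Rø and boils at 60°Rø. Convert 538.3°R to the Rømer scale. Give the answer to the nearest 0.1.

21.1°Rø

First in Celsius: (538.3 - 491.67) × 5/9 = 25.9056°C.
Linearly onto the Rømer scale: 7.5 + (25.9056 / 100) × (60 - 7.5) = 21.1°Rø.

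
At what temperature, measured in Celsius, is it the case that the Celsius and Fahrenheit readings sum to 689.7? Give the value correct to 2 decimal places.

Let C be the Celsius reading. The Fahrenheit reading is F = 1.8·C + 32.
Require C + F = 689.7: (2.8)·C + 32 = 689.7.
C = (689.7 - 32) / (2.8) = 234.89.

234.89°C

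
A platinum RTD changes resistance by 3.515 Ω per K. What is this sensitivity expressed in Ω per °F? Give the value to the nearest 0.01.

1.95 Ω per °F

The quantity depends on a temperature interval, so only the ratio of degree sizes applies; the offset between the scales is irrelevant.
A change of 1°F is a change of 5/9 K, so per °F the value is 3.515 × 5/9 = 1.95.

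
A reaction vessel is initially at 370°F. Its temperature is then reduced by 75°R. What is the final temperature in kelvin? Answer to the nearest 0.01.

Initial temperature in Celsius: (370 - 32) × 5/9 = 187.7778°C.
The 75°R change is an interval, so only the factor 5/9 applies: -75 × 5/9 = -41.6667°C.
Final Celsius temperature: 187.7778 - 41.6667 = 146.1111°C.
In kelvin: 146.1111 + 273.15 = 419.26 K.

419.26 K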